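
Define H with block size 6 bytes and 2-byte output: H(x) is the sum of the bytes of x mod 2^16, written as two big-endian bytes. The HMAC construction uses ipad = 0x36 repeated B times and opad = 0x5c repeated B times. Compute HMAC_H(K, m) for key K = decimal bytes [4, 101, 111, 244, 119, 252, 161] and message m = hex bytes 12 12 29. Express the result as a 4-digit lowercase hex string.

Key decimal bytes [4, 101, 111, 244, 119, 252, 161] = 04 65 6f f4 77 fc a1 is 7 bytes > B = 6, so hash it first: H(key) = 03 e0, then zero-pad to 6 bytes: K' = 03 e0 00 00 00 00.
K' ⊕ ipad = 35 d6 36 36 36 36.  K' ⊕ opad = 5f bc 5c 5c 5c 5c.
Inner input = (K'⊕ipad) ∥ m = 35 d6 36 36 36 36 ∥ 12 12 29.
Inner hash: sum = 53+214+54+54+54+54+18+18+41 = 560 → 02 30.
Outer input = (K'⊕opad) ∥ inner = 5f bc 5c 5c 5c 5c ∥ 02 30.
Outer hash (tag): sum = 95+188+92+92+92+92+2+48 = 701 → 02 bd.

02bd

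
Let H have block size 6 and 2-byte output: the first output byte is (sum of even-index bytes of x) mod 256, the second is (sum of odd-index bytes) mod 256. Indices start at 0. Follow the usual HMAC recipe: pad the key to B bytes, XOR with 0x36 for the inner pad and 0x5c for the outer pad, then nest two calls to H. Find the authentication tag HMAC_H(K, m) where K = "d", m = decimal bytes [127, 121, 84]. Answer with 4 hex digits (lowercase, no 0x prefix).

Key "d" = 64 is 1 byte ≤ B = 6; zero-pad to 6 bytes: K' = 64 00 00 00 00 00.
K' ⊕ ipad = 52 36 36 36 36 36.  K' ⊕ opad = 38 5c 5c 5c 5c 5c.
Inner input = (K'⊕ipad) ∥ m = 52 36 36 36 36 36 ∥ 7f 79 54.
Inner hash: even-index sum = 401 mod 256 = 145; odd-index sum = 283 mod 256 = 27 → 91 1b.
Outer input = (K'⊕opad) ∥ inner = 38 5c 5c 5c 5c 5c ∥ 91 1b.
Outer hash (tag): even-index sum = 385 mod 256 = 129; odd-index sum = 303 mod 256 = 47 → 81 2f.

812f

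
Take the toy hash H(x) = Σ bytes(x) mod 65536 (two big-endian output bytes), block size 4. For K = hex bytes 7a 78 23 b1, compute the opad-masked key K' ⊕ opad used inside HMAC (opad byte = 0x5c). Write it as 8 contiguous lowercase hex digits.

Key hex bytes 7a 78 23 b1 is exactly B = 4 bytes: K' = 7a 78 23 b1.
XOR each byte with 0x5c: 7a⊕5c=26, 78⊕5c=24, 23⊕5c=7f, b1⊕5c=ed.

26247fed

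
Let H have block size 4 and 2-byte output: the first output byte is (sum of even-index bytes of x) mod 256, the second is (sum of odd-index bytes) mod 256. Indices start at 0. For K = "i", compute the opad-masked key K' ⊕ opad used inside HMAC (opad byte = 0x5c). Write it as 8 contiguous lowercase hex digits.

355c5c5c

Key "i" = 69 is 1 byte ≤ B = 4; zero-pad to 4 bytes: K' = 69 00 00 00.
XOR each byte with 0x5c: 69⊕5c=35, 00⊕5c=5c, 00⊕5c=5c, 00⊕5c=5c.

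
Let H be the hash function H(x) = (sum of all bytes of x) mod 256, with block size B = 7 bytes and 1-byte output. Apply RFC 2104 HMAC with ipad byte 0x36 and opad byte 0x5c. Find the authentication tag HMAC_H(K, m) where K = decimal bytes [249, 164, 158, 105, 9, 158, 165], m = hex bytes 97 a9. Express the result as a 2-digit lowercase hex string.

Key decimal bytes [249, 164, 158, 105, 9, 158, 165] = f9 a4 9e 69 09 9e a5 is exactly B = 7 bytes: K' = f9 a4 9e 69 09 9e a5.
K' ⊕ ipad = cf 92 a8 5f 3f a8 93.  K' ⊕ opad = a5 f8 c2 35 55 c2 f9.
Inner input = (K'⊕ipad) ∥ m = cf 92 a8 5f 3f a8 93 ∥ 97 a9.
Inner hash: sum = 207+146+168+95+63+168+147+151+169 = 1314; mod 256 = 34 → 22.
Outer input = (K'⊕opad) ∥ inner = a5 f8 c2 35 55 c2 f9 ∥ 22.
Outer hash (tag): sum = 165+248+194+53+85+194+249+34 = 1222; mod 256 = 198 → c6.

c6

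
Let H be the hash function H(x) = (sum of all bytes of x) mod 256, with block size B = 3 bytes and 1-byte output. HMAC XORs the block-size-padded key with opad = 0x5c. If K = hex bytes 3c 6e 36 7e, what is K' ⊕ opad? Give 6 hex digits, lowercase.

025c5c

Key hex bytes 3c 6e 36 7e is 4 bytes > B = 3, so hash it first: H(key) = 5e, then zero-pad to 3 bytes: K' = 5e 00 00.
XOR each byte with 0x5c: 5e⊕5c=02, 00⊕5c=5c, 00⊕5c=5c.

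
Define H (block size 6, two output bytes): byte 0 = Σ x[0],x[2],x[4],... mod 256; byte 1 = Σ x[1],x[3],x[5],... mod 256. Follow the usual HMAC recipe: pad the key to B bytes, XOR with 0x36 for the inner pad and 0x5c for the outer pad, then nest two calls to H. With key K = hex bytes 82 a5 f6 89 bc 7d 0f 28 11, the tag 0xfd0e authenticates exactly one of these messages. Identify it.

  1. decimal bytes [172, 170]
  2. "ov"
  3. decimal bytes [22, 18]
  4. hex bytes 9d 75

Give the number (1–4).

Key hex bytes 82 a5 f6 89 bc 7d 0f 28 11 is 9 bytes > B = 6, so hash it first: H(key) = 54 d3, then zero-pad to 6 bytes: K' = 54 d3 00 00 00 00.
K' ⊕ ipad = 62 e5 36 36 36 36; K' ⊕ opad = 08 8f 5c 5c 5c 5c.
m1: inner = H(62 e5 36 36 36 36 ac aa) = 7a fb; tag = H(08 8f 5c 5c 5c 5c 7a fb) = 3a42
m2: inner = H(62 e5 36 36 36 36 6f 76) = 3d c7; tag = H(08 8f 5c 5c 5c 5c 3d c7) = fd0e ← matches
m3: inner = H(62 e5 36 36 36 36 16 12) = e4 63; tag = H(08 8f 5c 5c 5c 5c e4 63) = a4aa
m4: inner = H(62 e5 36 36 36 36 9d 75) = 6b c6; tag = H(08 8f 5c 5c 5c 5c 6b c6) = 2b0d

2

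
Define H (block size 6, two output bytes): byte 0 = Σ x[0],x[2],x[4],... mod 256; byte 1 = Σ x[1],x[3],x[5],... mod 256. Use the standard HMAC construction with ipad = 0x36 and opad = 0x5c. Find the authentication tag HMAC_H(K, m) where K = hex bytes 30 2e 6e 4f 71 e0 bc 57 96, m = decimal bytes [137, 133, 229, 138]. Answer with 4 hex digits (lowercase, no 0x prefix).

Key hex bytes 30 2e 6e 4f 71 e0 bc 57 96 is 9 bytes > B = 6, so hash it first: H(key) = 61 b4, then zero-pad to 6 bytes: K' = 61 b4 00 00 00 00.
K' ⊕ ipad = 57 82 36 36 36 36.  K' ⊕ opad = 3d e8 5c 5c 5c 5c.
Inner input = (K'⊕ipad) ∥ m = 57 82 36 36 36 36 ∥ 89 85 e5 8a.
Inner hash: even-index sum = 561 mod 256 = 49; odd-index sum = 509 mod 256 = 253 → 31 fd.
Outer input = (K'⊕opad) ∥ inner = 3d e8 5c 5c 5c 5c ∥ 31 fd.
Outer hash (tag): even-index sum = 294 mod 256 = 38; odd-index sum = 669 mod 256 = 157 → 26 9d.

269d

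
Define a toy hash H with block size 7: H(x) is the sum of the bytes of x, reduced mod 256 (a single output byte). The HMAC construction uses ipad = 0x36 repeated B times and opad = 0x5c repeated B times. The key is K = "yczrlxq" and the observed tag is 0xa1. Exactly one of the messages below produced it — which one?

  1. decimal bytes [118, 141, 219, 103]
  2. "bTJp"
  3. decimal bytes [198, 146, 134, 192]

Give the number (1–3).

1

Key "yczrlxq" = 79 63 7a 72 6c 78 71 is exactly B = 7 bytes: K' = 79 63 7a 72 6c 78 71.
K' ⊕ ipad = 4f 55 4c 44 5a 4e 47; K' ⊕ opad = 25 3f 26 2e 30 24 2d.
m1: inner = H(4f 55 4c 44 5a 4e 47 76 8d db 67) = 68; tag = H(25 3f 26 2e 30 24 2d 68) = a1 ← matches
m2: inner = H(4f 55 4c 44 5a 4e 47 62 54 4a 70) = 93; tag = H(25 3f 26 2e 30 24 2d 93) = cc
m3: inner = H(4f 55 4c 44 5a 4e 47 c6 92 86 c0) = c1; tag = H(25 3f 26 2e 30 24 2d c1) = fa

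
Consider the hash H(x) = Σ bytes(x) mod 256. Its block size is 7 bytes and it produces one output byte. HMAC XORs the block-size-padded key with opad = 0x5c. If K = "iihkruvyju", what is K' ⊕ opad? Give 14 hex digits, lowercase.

Key "iihkruvyju" = 69 69 68 6b 72 75 76 79 6a 75 is 10 bytes > B = 7, so hash it first: H(key) = 5a, then zero-pad to 7 bytes: K' = 5a 00 00 00 00 00 00.
XOR each byte with 0x5c: 5a⊕5c=06, 00⊕5c=5c, 00⊕5c=5c, 00⊕5c=5c, 00⊕5c=5c, 00⊕5c=5c, 00⊕5c=5c.

065c5c5c5c5c5c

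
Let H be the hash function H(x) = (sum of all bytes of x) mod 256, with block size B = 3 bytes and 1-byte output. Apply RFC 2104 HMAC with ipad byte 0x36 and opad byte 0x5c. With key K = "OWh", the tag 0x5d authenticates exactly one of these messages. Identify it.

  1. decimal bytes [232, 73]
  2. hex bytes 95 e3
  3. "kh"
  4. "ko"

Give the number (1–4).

Key "OWh" = 4f 57 68 is exactly B = 3 bytes: K' = 4f 57 68.
K' ⊕ ipad = 79 61 5e; K' ⊕ opad = 13 0b 34.
m1: inner = H(79 61 5e e8 49) = 69; tag = H(13 0b 34 69) = bb
m2: inner = H(79 61 5e 95 e3) = b0; tag = H(13 0b 34 b0) = 02
m3: inner = H(79 61 5e 6b 68) = 0b; tag = H(13 0b 34 0b) = 5d ← matches
m4: inner = H(79 61 5e 6b 6f) = 12; tag = H(13 0b 34 12) = 64

3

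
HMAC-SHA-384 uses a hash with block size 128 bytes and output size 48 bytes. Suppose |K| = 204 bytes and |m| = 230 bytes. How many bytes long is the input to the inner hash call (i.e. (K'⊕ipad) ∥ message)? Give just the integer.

358

Key is 204 > 128 bytes, so it is hashed to 48 bytes then zero-padded to 128: |K'| = 128.
Inner input = (K'⊕ipad) ∥ m → 128 + 230 = 358 bytes.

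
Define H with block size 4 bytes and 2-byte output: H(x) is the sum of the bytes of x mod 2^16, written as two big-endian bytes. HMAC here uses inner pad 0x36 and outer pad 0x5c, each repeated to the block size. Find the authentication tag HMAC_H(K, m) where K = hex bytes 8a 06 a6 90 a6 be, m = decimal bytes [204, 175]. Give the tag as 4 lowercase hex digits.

Key hex bytes 8a 06 a6 90 a6 be is 6 bytes > B = 4, so hash it first: H(key) = 03 2a, then zero-pad to 4 bytes: K' = 03 2a 00 00.
K' ⊕ ipad = 35 1c 36 36.  K' ⊕ opad = 5f 76 5c 5c.
Inner input = (K'⊕ipad) ∥ m = 35 1c 36 36 ∥ cc af.
Inner hash: sum = 53+28+54+54+204+175 = 568 → 02 38.
Outer input = (K'⊕opad) ∥ inner = 5f 76 5c 5c ∥ 02 38.
Outer hash (tag): sum = 95+118+92+92+2+56 = 455 → 01 c7.

01c7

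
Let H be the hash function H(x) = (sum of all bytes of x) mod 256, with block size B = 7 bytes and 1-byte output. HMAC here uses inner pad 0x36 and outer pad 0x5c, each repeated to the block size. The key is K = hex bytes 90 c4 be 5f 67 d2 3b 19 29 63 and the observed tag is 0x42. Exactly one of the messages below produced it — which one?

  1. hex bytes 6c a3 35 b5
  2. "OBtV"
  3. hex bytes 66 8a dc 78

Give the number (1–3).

Key hex bytes 90 c4 be 5f 67 d2 3b 19 29 63 is 10 bytes > B = 7, so hash it first: H(key) = 8a, then zero-pad to 7 bytes: K' = 8a 00 00 00 00 00 00.
K' ⊕ ipad = bc 36 36 36 36 36 36; K' ⊕ opad = d6 5c 5c 5c 5c 5c 5c.
m1: inner = H(bc 36 36 36 36 36 36 6c a3 35 b5) = f9; tag = H(d6 5c 5c 5c 5c 5c 5c f9) = f7
m2: inner = H(bc 36 36 36 36 36 36 4f 42 74 56) = 5b; tag = H(d6 5c 5c 5c 5c 5c 5c 5b) = 59
m3: inner = H(bc 36 36 36 36 36 36 66 8a dc 78) = 44; tag = H(d6 5c 5c 5c 5c 5c 5c 44) = 42 ← matches

3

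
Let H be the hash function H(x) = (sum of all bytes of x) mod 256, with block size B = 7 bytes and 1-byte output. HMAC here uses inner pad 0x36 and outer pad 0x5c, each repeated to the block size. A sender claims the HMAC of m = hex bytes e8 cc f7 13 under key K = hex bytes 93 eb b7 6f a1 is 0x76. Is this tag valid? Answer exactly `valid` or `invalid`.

Key hex bytes 93 eb b7 6f a1 is 5 bytes ≤ B = 7; zero-pad to 7 bytes: K' = 93 eb b7 6f a1 00 00.
K' ⊕ ipad = a5 dd 81 59 97 36 36; K' ⊕ opad = cf b7 eb 33 fd 5c 5c.
Inner hash: sum = 165+221+129+89+151+54+54+232+204+247+19 = 1565; mod 256 = 29 → 1d.
Outer hash (recomputed tag): sum = 207+183+235+51+253+92+92+29 = 1142; mod 256 = 118 → 76.
Recomputed tag = 76; claimed = 76 → match.

valid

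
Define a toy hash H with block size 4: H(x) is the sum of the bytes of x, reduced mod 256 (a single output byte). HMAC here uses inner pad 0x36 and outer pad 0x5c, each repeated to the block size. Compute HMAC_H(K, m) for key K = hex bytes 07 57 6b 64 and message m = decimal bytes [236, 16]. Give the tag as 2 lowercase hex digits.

Key hex bytes 07 57 6b 64 is exactly B = 4 bytes: K' = 07 57 6b 64.
K' ⊕ ipad = 31 61 5d 52.  K' ⊕ opad = 5b 0b 37 38.
Inner input = (K'⊕ipad) ∥ m = 31 61 5d 52 ∥ ec 10.
Inner hash: sum = 49+97+93+82+236+16 = 573; mod 256 = 61 → 3d.
Outer input = (K'⊕opad) ∥ inner = 5b 0b 37 38 ∥ 3d.
Outer hash (tag): sum = 91+11+55+56+61 = 274; mod 256 = 18 → 12.

12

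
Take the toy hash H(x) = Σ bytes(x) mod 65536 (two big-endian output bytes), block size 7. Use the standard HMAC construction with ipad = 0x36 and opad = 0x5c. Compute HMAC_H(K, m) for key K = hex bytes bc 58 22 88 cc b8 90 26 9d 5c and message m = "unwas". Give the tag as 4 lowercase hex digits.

030a

Key hex bytes bc 58 22 88 cc b8 90 26 9d 5c is 10 bytes > B = 7, so hash it first: H(key) = 04 f1, then zero-pad to 7 bytes: K' = 04 f1 00 00 00 00 00.
K' ⊕ ipad = 32 c7 36 36 36 36 36.  K' ⊕ opad = 58 ad 5c 5c 5c 5c 5c.
Inner input = (K'⊕ipad) ∥ m = 32 c7 36 36 36 36 36 ∥ 75 6e 77 61 73.
Inner hash: sum = 50+199+54+54+54+54+54+117+110+119+97+115 = 1077 → 04 35.
Outer input = (K'⊕opad) ∥ inner = 58 ad 5c 5c 5c 5c 5c ∥ 04 35.
Outer hash (tag): sum = 88+173+92+92+92+92+92+4+53 = 778 → 03 0a.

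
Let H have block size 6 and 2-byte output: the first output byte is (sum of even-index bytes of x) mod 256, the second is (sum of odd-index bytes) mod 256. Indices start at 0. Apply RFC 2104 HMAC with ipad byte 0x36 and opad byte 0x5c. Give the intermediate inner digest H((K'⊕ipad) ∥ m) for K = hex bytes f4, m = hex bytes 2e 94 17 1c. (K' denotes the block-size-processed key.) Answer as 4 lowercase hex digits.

Key hex bytes f4 is 1 byte ≤ B = 6; zero-pad to 6 bytes: K' = f4 00 00 00 00 00.
K' ⊕ ipad = c2 36 36 36 36 36.
Inner input = c2 36 36 36 36 36 ∥ 2e 94 17 1c.
Inner hash: even-index sum = 371 mod 256 = 115; odd-index sum = 338 mod 256 = 82 → 73 52.

7352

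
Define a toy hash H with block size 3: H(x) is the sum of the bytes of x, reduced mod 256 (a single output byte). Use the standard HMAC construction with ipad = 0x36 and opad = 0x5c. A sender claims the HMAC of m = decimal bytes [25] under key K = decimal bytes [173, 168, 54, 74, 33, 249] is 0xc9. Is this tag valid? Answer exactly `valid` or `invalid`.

valid

Key decimal bytes [173, 168, 54, 74, 33, 249] = ad a8 36 4a 21 f9 is 6 bytes > B = 3, so hash it first: H(key) = ef, then zero-pad to 3 bytes: K' = ef 00 00.
K' ⊕ ipad = d9 36 36; K' ⊕ opad = b3 5c 5c.
Inner hash: sum = 217+54+54+25 = 350; mod 256 = 94 → 5e.
Outer hash (recomputed tag): sum = 179+92+92+94 = 457; mod 256 = 201 → c9.
Recomputed tag = c9; claimed = c9 → match.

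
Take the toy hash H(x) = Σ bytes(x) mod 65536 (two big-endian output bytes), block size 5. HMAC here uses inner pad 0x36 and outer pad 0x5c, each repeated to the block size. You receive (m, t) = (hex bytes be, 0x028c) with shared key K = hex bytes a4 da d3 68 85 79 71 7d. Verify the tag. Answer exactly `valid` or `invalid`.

Key hex bytes a4 da d3 68 85 79 71 7d is 8 bytes > B = 5, so hash it first: H(key) = 04 a5, then zero-pad to 5 bytes: K' = 04 a5 00 00 00.
K' ⊕ ipad = 32 93 36 36 36; K' ⊕ opad = 58 f9 5c 5c 5c.
Inner hash: sum = 50+147+54+54+54+190 = 549 → 02 25.
Outer hash (recomputed tag): sum = 88+249+92+92+92+2+37 = 652 → 02 8c.
Recomputed tag = 028c; claimed = 028c → match.

valid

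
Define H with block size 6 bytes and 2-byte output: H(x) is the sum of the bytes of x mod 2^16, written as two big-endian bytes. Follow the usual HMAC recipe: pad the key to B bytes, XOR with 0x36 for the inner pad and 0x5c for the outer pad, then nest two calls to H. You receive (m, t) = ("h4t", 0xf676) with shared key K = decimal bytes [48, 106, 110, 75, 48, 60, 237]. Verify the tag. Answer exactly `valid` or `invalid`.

invalid

Key decimal bytes [48, 106, 110, 75, 48, 60, 237] = 30 6a 6e 4b 30 3c ed is 7 bytes > B = 6, so hash it first: H(key) = 02 ac, then zero-pad to 6 bytes: K' = 02 ac 00 00 00 00.
K' ⊕ ipad = 34 9a 36 36 36 36; K' ⊕ opad = 5e f0 5c 5c 5c 5c.
Inner hash: sum = 52+154+54+54+54+54+104+52+116 = 694 → 02 b6.
Outer hash (recomputed tag): sum = 94+240+92+92+92+92+2+182 = 886 → 03 76.
Recomputed tag = 0376; claimed = f676 → mismatch.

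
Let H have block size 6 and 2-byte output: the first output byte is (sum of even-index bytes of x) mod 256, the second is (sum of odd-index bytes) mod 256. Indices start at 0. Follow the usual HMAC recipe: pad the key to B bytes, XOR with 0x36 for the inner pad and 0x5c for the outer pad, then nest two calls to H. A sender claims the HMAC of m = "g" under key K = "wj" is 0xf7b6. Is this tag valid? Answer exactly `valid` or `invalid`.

valid

Key "wj" = 77 6a is 2 bytes ≤ B = 6; zero-pad to 6 bytes: K' = 77 6a 00 00 00 00.
K' ⊕ ipad = 41 5c 36 36 36 36; K' ⊕ opad = 2b 36 5c 5c 5c 5c.
Inner hash: even-index sum = 276 mod 256 = 20; odd-index sum = 200 mod 256 = 200 → 14 c8.
Outer hash (recomputed tag): even-index sum = 247 mod 256 = 247; odd-index sum = 438 mod 256 = 182 → f7 b6.
Recomputed tag = f7b6; claimed = f7b6 → match.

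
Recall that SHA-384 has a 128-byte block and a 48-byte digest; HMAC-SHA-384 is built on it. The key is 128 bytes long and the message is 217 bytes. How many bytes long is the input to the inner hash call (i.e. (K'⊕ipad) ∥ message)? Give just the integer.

Key is 128 ≤ 128 bytes, zero-padded: |K'| = 128.
Inner input = (K'⊕ipad) ∥ m → 128 + 217 = 345 bytes.

345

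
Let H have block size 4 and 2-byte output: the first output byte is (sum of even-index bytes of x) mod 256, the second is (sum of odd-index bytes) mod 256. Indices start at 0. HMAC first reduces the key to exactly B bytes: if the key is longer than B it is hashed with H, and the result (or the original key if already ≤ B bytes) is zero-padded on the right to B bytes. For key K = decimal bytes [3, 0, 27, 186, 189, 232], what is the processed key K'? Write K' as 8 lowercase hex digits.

|K| = 6 > B = 4, so first hash the key.
H(K): even-index sum = 219 mod 256 = 219; odd-index sum = 418 mod 256 = 162 → db a2.
Zero-pad H(K) = db a2 to 4 bytes: K' = db a2 00 00.

dba20000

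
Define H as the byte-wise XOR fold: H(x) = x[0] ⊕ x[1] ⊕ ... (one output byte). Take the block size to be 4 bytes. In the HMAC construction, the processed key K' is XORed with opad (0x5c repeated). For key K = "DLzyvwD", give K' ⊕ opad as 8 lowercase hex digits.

125c5c5c

Key "DLzyvwD" = 44 4c 7a 79 76 77 44 is 7 bytes > B = 4, so hash it first: H(key) = 4e, then zero-pad to 4 bytes: K' = 4e 00 00 00.
XOR each byte with 0x5c: 4e⊕5c=12, 00⊕5c=5c, 00⊕5c=5c, 00⊕5c=5c.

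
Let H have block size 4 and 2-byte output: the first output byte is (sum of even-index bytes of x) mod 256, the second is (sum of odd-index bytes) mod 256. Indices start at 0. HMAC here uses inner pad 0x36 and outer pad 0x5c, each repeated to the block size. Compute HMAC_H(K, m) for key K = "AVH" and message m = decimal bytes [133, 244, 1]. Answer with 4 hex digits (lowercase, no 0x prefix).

Key "AVH" = 41 56 48 is 3 bytes ≤ B = 4; zero-pad to 4 bytes: K' = 41 56 48 00.
K' ⊕ ipad = 77 60 7e 36.  K' ⊕ opad = 1d 0a 14 5c.
Inner input = (K'⊕ipad) ∥ m = 77 60 7e 36 ∥ 85 f4 01.
Inner hash: even-index sum = 379 mod 256 = 123; odd-index sum = 394 mod 256 = 138 → 7b 8a.
Outer input = (K'⊕opad) ∥ inner = 1d 0a 14 5c ∥ 7b 8a.
Outer hash (tag): even-index sum = 172 mod 256 = 172; odd-index sum = 240 mod 256 = 240 → ac f0.

acf0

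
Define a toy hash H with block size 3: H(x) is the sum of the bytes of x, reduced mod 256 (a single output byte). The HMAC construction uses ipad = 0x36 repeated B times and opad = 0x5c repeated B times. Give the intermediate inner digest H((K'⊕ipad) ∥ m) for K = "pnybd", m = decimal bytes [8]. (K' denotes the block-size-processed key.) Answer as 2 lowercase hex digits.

Key "pnybd" = 70 6e 79 62 64 is 5 bytes > B = 3, so hash it first: H(key) = 1d, then zero-pad to 3 bytes: K' = 1d 00 00.
K' ⊕ ipad = 2b 36 36.
Inner input = 2b 36 36 ∥ 08.
Inner hash: sum = 43+54+54+8 = 159 → 9f.

9f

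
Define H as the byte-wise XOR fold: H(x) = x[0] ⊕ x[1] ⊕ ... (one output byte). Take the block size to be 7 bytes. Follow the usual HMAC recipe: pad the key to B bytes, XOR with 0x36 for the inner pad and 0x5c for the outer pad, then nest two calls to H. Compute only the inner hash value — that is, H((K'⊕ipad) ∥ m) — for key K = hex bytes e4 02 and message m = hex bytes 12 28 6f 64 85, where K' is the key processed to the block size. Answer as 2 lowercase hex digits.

Key hex bytes e4 02 is 2 bytes ≤ B = 7; zero-pad to 7 bytes: K' = e4 02 00 00 00 00 00.
K' ⊕ ipad = d2 34 36 36 36 36 36.
Inner input = d2 34 36 36 36 36 36 ∥ 12 28 6f 64 85.
Inner hash: XOR d2⊕34⊕36⊕36⊕36⊕36⊕36⊕12⊕28⊕6f⊕64⊕85 = 64.

64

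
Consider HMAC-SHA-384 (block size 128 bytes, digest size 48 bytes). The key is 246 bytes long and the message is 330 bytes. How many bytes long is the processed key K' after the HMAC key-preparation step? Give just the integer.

128

Key is 246 > 128 bytes, so it is hashed to 48 bytes then zero-padded to 128: |K'| = 128.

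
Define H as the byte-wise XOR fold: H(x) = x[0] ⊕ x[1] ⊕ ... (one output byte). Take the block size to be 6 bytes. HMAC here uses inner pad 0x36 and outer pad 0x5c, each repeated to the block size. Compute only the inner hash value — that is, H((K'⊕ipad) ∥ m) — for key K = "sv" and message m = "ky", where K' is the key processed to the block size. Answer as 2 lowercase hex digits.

Key "sv" = 73 76 is 2 bytes ≤ B = 6; zero-pad to 6 bytes: K' = 73 76 00 00 00 00.
K' ⊕ ipad = 45 40 36 36 36 36.
Inner input = 45 40 36 36 36 36 ∥ 6b 79.
Inner hash: XOR 45⊕40⊕36⊕36⊕36⊕36⊕6b⊕79 = 17.

17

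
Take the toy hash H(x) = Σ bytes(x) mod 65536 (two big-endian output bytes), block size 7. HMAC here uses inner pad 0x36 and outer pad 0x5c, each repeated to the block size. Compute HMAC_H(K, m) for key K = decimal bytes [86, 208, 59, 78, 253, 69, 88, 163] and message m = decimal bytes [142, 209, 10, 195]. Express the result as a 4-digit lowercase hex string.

Key decimal bytes [86, 208, 59, 78, 253, 69, 88, 163] = 56 d0 3b 4e fd 45 58 a3 is 8 bytes > B = 7, so hash it first: H(key) = 03 ec, then zero-pad to 7 bytes: K' = 03 ec 00 00 00 00 00.
K' ⊕ ipad = 35 da 36 36 36 36 36.  K' ⊕ opad = 5f b0 5c 5c 5c 5c 5c.
Inner input = (K'⊕ipad) ∥ m = 35 da 36 36 36 36 36 ∥ 8e d1 0a c3.
Inner hash: sum = 53+218+54+54+54+54+54+142+209+10+195 = 1097 → 04 49.
Outer input = (K'⊕opad) ∥ inner = 5f b0 5c 5c 5c 5c 5c ∥ 04 49.
Outer hash (tag): sum = 95+176+92+92+92+92+92+4+73 = 808 → 03 28.

0328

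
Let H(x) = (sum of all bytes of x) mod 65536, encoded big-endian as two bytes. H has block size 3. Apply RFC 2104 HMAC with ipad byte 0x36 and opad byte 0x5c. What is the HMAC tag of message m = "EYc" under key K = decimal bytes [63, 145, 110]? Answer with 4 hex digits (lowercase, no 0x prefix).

Key decimal bytes [63, 145, 110] = 3f 91 6e is exactly B = 3 bytes: K' = 3f 91 6e.
K' ⊕ ipad = 09 a7 58.  K' ⊕ opad = 63 cd 32.
Inner input = (K'⊕ipad) ∥ m = 09 a7 58 ∥ 45 59 63.
Inner hash: sum = 9+167+88+69+89+99 = 521 → 02 09.
Outer input = (K'⊕opad) ∥ inner = 63 cd 32 ∥ 02 09.
Outer hash (tag): sum = 99+205+50+2+9 = 365 → 01 6d.

016d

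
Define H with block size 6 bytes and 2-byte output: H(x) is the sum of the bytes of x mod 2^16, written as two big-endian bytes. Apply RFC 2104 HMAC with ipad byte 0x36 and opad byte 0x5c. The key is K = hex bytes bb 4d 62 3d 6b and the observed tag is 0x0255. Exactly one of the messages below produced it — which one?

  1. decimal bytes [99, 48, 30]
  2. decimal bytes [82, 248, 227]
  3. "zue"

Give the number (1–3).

2

Key hex bytes bb 4d 62 3d 6b is 5 bytes ≤ B = 6; zero-pad to 6 bytes: K' = bb 4d 62 3d 6b 00.
K' ⊕ ipad = 8d 7b 54 0b 5d 36; K' ⊕ opad = e7 11 3e 61 37 5c.
m1: inner = H(8d 7b 54 0b 5d 36 63 30 1e) = 02 ab; tag = H(e7 11 3e 61 37 5c 02 ab) = 02d7
m2: inner = H(8d 7b 54 0b 5d 36 52 f8 e3) = 04 27; tag = H(e7 11 3e 61 37 5c 04 27) = 0255 ← matches
m3: inner = H(8d 7b 54 0b 5d 36 7a 75 65) = 03 4e; tag = H(e7 11 3e 61 37 5c 03 4e) = 027b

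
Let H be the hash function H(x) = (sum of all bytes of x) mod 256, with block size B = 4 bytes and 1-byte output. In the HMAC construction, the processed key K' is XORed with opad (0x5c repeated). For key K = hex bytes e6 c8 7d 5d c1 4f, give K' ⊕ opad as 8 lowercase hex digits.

c45c5c5c

Key hex bytes e6 c8 7d 5d c1 4f is 6 bytes > B = 4, so hash it first: H(key) = 98, then zero-pad to 4 bytes: K' = 98 00 00 00.
XOR each byte with 0x5c: 98⊕5c=c4, 00⊕5c=5c, 00⊕5c=5c, 00⊕5c=5c.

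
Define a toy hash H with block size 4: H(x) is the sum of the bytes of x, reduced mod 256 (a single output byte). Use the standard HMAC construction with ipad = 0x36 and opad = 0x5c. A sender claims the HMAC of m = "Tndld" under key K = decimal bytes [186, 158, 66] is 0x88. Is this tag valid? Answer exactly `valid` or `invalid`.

invalid

Key decimal bytes [186, 158, 66] = ba 9e 42 is 3 bytes ≤ B = 4; zero-pad to 4 bytes: K' = ba 9e 42 00.
K' ⊕ ipad = 8c a8 74 36; K' ⊕ opad = e6 c2 1e 5c.
Inner hash: sum = 140+168+116+54+84+110+100+108+100 = 980; mod 256 = 212 → d4.
Outer hash (recomputed tag): sum = 230+194+30+92+212 = 758; mod 256 = 246 → f6.
Recomputed tag = f6; claimed = 88 → mismatch.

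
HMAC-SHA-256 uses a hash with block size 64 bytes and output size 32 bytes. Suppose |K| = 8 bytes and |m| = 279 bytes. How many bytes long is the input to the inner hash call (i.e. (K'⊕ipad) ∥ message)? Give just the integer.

343

Key is 8 ≤ 64 bytes, zero-padded: |K'| = 64.
Inner input = (K'⊕ipad) ∥ m → 64 + 279 = 343 bytes.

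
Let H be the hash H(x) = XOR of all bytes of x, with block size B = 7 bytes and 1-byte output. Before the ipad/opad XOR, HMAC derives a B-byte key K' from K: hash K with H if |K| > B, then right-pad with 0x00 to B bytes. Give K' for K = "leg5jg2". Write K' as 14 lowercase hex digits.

6c6567356a6732

Key "leg5jg2" = 6c 65 67 35 6a 67 32 is exactly B = 7 bytes: K' = 6c 65 67 35 6a 67 32.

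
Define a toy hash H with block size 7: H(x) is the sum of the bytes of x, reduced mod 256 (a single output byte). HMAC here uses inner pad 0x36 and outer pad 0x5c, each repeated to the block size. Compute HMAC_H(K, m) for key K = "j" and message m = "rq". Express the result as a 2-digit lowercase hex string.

Key "j" = 6a is 1 byte ≤ B = 7; zero-pad to 7 bytes: K' = 6a 00 00 00 00 00 00.
K' ⊕ ipad = 5c 36 36 36 36 36 36.  K' ⊕ opad = 36 5c 5c 5c 5c 5c 5c.
Inner input = (K'⊕ipad) ∥ m = 5c 36 36 36 36 36 36 ∥ 72 71.
Inner hash: sum = 92+54+54+54+54+54+54+114+113 = 643; mod 256 = 131 → 83.
Outer input = (K'⊕opad) ∥ inner = 36 5c 5c 5c 5c 5c 5c ∥ 83.
Outer hash (tag): sum = 54+92+92+92+92+92+92+131 = 737; mod 256 = 225 → e1.

e1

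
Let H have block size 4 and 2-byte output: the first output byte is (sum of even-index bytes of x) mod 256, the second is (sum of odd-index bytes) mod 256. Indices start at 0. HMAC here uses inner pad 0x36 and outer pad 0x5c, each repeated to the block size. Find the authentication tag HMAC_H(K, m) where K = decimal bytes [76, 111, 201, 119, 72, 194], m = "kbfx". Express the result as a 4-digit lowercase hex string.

cffe

Key decimal bytes [76, 111, 201, 119, 72, 194] = 4c 6f c9 77 48 c2 is 6 bytes > B = 4, so hash it first: H(key) = 5d a8, then zero-pad to 4 bytes: K' = 5d a8 00 00.
K' ⊕ ipad = 6b 9e 36 36.  K' ⊕ opad = 01 f4 5c 5c.
Inner input = (K'⊕ipad) ∥ m = 6b 9e 36 36 ∥ 6b 62 66 78.
Inner hash: even-index sum = 370 mod 256 = 114; odd-index sum = 430 mod 256 = 174 → 72 ae.
Outer input = (K'⊕opad) ∥ inner = 01 f4 5c 5c ∥ 72 ae.
Outer hash (tag): even-index sum = 207 mod 256 = 207; odd-index sum = 510 mod 256 = 254 → cf fe.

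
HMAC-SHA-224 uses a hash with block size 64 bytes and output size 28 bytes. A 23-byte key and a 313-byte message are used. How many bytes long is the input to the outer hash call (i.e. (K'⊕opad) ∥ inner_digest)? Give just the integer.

Key is 23 ≤ 64 bytes, zero-padded: |K'| = 64.
Outer input = (K'⊕opad) ∥ H(inner) → 64 + 28 = 92 bytes.

92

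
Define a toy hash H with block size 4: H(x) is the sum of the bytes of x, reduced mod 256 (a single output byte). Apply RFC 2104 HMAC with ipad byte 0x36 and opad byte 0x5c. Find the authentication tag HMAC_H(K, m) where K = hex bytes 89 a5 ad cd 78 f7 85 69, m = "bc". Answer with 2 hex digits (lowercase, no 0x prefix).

Key hex bytes 89 a5 ad cd 78 f7 85 69 is 8 bytes > B = 4, so hash it first: H(key) = 05, then zero-pad to 4 bytes: K' = 05 00 00 00.
K' ⊕ ipad = 33 36 36 36.  K' ⊕ opad = 59 5c 5c 5c.
Inner input = (K'⊕ipad) ∥ m = 33 36 36 36 ∥ 62 63.
Inner hash: sum = 51+54+54+54+98+99 = 410; mod 256 = 154 → 9a.
Outer input = (K'⊕opad) ∥ inner = 59 5c 5c 5c ∥ 9a.
Outer hash (tag): sum = 89+92+92+92+154 = 519; mod 256 = 7 → 07.

07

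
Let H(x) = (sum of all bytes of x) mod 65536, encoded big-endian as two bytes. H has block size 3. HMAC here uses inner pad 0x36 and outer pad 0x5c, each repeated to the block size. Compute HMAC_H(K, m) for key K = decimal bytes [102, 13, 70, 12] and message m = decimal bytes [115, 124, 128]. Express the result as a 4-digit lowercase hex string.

Key decimal bytes [102, 13, 70, 12] = 66 0d 46 0c is 4 bytes > B = 3, so hash it first: H(key) = 00 c5, then zero-pad to 3 bytes: K' = 00 c5 00.
K' ⊕ ipad = 36 f3 36.  K' ⊕ opad = 5c 99 5c.
Inner input = (K'⊕ipad) ∥ m = 36 f3 36 ∥ 73 7c 80.
Inner hash: sum = 54+243+54+115+124+128 = 718 → 02 ce.
Outer input = (K'⊕opad) ∥ inner = 5c 99 5c ∥ 02 ce.
Outer hash (tag): sum = 92+153+92+2+206 = 545 → 02 21.

0221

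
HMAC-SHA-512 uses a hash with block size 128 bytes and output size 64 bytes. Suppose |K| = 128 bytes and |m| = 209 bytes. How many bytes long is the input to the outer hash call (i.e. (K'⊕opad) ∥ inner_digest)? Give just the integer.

Key is 128 ≤ 128 bytes, zero-padded: |K'| = 128.
Outer input = (K'⊕opad) ∥ H(inner) → 128 + 64 = 192 bytes.

192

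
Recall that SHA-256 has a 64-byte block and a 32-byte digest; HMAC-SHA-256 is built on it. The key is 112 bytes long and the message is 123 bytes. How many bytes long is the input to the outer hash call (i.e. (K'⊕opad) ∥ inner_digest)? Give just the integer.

96

Key is 112 > 64 bytes, so it is hashed to 32 bytes then zero-padded to 64: |K'| = 64.
Outer input = (K'⊕opad) ∥ H(inner) → 64 + 32 = 96 bytes.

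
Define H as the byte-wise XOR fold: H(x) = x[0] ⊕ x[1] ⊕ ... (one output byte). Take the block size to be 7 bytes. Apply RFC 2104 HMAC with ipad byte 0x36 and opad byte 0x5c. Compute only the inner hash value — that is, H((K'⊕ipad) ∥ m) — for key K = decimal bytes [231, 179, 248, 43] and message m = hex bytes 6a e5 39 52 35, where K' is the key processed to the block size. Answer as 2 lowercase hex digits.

60

Key decimal bytes [231, 179, 248, 43] = e7 b3 f8 2b is 4 bytes ≤ B = 7; zero-pad to 7 bytes: K' = e7 b3 f8 2b 00 00 00.
K' ⊕ ipad = d1 85 ce 1d 36 36 36.
Inner input = d1 85 ce 1d 36 36 36 ∥ 6a e5 39 52 35.
Inner hash: XOR d1⊕85⊕ce⊕1d⊕36⊕36⊕36⊕6a⊕e5⊕39⊕52⊕35 = 60.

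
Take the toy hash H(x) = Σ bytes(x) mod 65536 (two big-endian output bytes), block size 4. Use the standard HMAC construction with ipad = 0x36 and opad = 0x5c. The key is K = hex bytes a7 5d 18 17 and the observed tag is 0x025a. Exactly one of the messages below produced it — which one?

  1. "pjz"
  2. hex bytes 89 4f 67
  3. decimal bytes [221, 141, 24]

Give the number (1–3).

Key hex bytes a7 5d 18 17 is exactly B = 4 bytes: K' = a7 5d 18 17.
K' ⊕ ipad = 91 6b 2e 21; K' ⊕ opad = fb 01 44 4b.
m1: inner = H(91 6b 2e 21 70 6a 7a) = 02 9f; tag = H(fb 01 44 4b 02 9f) = 022c
m2: inner = H(91 6b 2e 21 89 4f 67) = 02 8a; tag = H(fb 01 44 4b 02 8a) = 0217
m3: inner = H(91 6b 2e 21 dd 8d 18) = 02 cd; tag = H(fb 01 44 4b 02 cd) = 025a ← matches

3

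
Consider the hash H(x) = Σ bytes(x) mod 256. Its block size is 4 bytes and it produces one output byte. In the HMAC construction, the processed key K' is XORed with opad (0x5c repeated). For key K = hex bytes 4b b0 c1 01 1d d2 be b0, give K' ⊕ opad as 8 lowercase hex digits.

Key hex bytes 4b b0 c1 01 1d d2 be b0 is 8 bytes > B = 4, so hash it first: H(key) = 1a, then zero-pad to 4 bytes: K' = 1a 00 00 00.
XOR each byte with 0x5c: 1a⊕5c=46, 00⊕5c=5c, 00⊕5c=5c, 00⊕5c=5c.

465c5c5c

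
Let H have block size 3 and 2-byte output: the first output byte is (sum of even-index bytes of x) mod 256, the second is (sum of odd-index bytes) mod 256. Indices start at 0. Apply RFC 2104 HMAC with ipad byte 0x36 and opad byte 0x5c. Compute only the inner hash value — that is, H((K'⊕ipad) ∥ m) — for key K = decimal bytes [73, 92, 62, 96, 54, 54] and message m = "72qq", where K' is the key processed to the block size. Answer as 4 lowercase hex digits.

Key decimal bytes [73, 92, 62, 96, 54, 54] = 49 5c 3e 60 36 36 is 6 bytes > B = 3, so hash it first: H(key) = bd f2, then zero-pad to 3 bytes: K' = bd f2 00.
K' ⊕ ipad = 8b c4 36.
Inner input = 8b c4 36 ∥ 37 32 71 71.
Inner hash: even-index sum = 356 mod 256 = 100; odd-index sum = 364 mod 256 = 108 → 64 6c.

646c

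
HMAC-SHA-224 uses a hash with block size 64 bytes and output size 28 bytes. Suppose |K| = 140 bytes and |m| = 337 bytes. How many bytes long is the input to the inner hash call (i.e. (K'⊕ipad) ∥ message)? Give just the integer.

Key is 140 > 64 bytes, so it is hashed to 28 bytes then zero-padded to 64: |K'| = 64.
Inner input = (K'⊕ipad) ∥ m → 64 + 337 = 401 bytes.

401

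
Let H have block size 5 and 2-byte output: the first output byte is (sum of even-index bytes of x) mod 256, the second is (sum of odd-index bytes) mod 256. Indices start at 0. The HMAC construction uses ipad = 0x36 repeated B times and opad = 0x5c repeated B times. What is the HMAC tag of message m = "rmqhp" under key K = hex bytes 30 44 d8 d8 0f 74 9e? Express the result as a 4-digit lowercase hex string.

d0ec

Key hex bytes 30 44 d8 d8 0f 74 9e is 7 bytes > B = 5, so hash it first: H(key) = b5 90, then zero-pad to 5 bytes: K' = b5 90 00 00 00.
K' ⊕ ipad = 83 a6 36 36 36.  K' ⊕ opad = e9 cc 5c 5c 5c.
Inner input = (K'⊕ipad) ∥ m = 83 a6 36 36 36 ∥ 72 6d 71 68 70.
Inner hash: even-index sum = 452 mod 256 = 196; odd-index sum = 559 mod 256 = 47 → c4 2f.
Outer input = (K'⊕opad) ∥ inner = e9 cc 5c 5c 5c ∥ c4 2f.
Outer hash (tag): even-index sum = 464 mod 256 = 208; odd-index sum = 492 mod 256 = 236 → d0 ec.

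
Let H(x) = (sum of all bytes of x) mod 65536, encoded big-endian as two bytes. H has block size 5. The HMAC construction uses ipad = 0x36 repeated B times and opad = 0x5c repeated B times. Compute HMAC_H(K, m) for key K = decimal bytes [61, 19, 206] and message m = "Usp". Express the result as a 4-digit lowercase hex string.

Key decimal bytes [61, 19, 206] = 3d 13 ce is 3 bytes ≤ B = 5; zero-pad to 5 bytes: K' = 3d 13 ce 00 00.
K' ⊕ ipad = 0b 25 f8 36 36.  K' ⊕ opad = 61 4f 92 5c 5c.
Inner input = (K'⊕ipad) ∥ m = 0b 25 f8 36 36 ∥ 55 73 70.
Inner hash: sum = 11+37+248+54+54+85+115+112 = 716 → 02 cc.
Outer input = (K'⊕opad) ∥ inner = 61 4f 92 5c 5c ∥ 02 cc.
Outer hash (tag): sum = 97+79+146+92+92+2+204 = 712 → 02 c8.

02c8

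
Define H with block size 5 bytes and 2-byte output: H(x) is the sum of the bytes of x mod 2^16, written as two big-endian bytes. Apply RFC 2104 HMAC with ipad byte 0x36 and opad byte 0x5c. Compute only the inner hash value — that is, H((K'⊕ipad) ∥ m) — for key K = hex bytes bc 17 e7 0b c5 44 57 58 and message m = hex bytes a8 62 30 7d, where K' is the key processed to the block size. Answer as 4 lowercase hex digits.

02d9

Key hex bytes bc 17 e7 0b c5 44 57 58 is 8 bytes > B = 5, so hash it first: H(key) = 03 7d, then zero-pad to 5 bytes: K' = 03 7d 00 00 00.
K' ⊕ ipad = 35 4b 36 36 36.
Inner input = 35 4b 36 36 36 ∥ a8 62 30 7d.
Inner hash: sum = 53+75+54+54+54+168+98+48+125 = 729 → 02 d9.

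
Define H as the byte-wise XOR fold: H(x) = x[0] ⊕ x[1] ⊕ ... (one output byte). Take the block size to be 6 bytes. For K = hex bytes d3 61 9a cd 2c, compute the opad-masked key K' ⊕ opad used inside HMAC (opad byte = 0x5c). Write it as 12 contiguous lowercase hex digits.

8f3dc691705c

Key hex bytes d3 61 9a cd 2c is 5 bytes ≤ B = 6; zero-pad to 6 bytes: K' = d3 61 9a cd 2c 00.
XOR each byte with 0x5c: d3⊕5c=8f, 61⊕5c=3d, 9a⊕5c=c6, cd⊕5c=91, 2c⊕5c=70, 00⊕5c=5c.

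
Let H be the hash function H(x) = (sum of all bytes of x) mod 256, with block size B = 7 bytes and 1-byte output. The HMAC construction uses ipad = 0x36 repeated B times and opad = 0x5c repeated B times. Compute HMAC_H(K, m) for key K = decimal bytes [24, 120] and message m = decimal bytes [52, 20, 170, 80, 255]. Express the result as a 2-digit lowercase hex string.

ff

Key decimal bytes [24, 120] = 18 78 is 2 bytes ≤ B = 7; zero-pad to 7 bytes: K' = 18 78 00 00 00 00 00.
K' ⊕ ipad = 2e 4e 36 36 36 36 36.  K' ⊕ opad = 44 24 5c 5c 5c 5c 5c.
Inner input = (K'⊕ipad) ∥ m = 2e 4e 36 36 36 36 36 ∥ 34 14 aa 50 ff.
Inner hash: sum = 46+78+54+54+54+54+54+52+20+170+80+255 = 971; mod 256 = 203 → cb.
Outer input = (K'⊕opad) ∥ inner = 44 24 5c 5c 5c 5c 5c ∥ cb.
Outer hash (tag): sum = 68+36+92+92+92+92+92+203 = 767; mod 256 = 255 → ff.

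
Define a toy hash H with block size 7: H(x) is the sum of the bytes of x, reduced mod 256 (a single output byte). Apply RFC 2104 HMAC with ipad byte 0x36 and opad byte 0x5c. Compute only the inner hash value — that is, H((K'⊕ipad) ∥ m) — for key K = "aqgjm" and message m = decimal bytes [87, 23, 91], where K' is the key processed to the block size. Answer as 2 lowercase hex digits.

Key "aqgjm" = 61 71 67 6a 6d is 5 bytes ≤ B = 7; zero-pad to 7 bytes: K' = 61 71 67 6a 6d 00 00.
K' ⊕ ipad = 57 47 51 5c 5b 36 36.
Inner input = 57 47 51 5c 5b 36 36 ∥ 57 17 5b.
Inner hash: sum = 87+71+81+92+91+54+54+87+23+91 = 731; mod 256 = 219 → db.

db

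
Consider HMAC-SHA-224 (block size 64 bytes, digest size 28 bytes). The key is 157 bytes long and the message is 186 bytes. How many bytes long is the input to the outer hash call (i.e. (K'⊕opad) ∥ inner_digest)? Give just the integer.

Key is 157 > 64 bytes, so it is hashed to 28 bytes then zero-padded to 64: |K'| = 64.
Outer input = (K'⊕opad) ∥ H(inner) → 64 + 28 = 92 bytes.

92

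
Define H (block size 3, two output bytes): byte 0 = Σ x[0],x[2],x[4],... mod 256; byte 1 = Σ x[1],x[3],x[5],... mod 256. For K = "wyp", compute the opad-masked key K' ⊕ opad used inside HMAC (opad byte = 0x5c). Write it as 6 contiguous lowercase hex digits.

2b252c

Key "wyp" = 77 79 70 is exactly B = 3 bytes: K' = 77 79 70.
XOR each byte with 0x5c: 77⊕5c=2b, 79⊕5c=25, 70⊕5c=2c.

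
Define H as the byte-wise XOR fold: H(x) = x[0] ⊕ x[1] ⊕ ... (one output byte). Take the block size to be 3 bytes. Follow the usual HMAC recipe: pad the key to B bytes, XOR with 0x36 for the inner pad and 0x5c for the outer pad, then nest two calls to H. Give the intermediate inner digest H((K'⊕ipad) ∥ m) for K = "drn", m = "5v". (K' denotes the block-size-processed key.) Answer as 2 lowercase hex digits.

Key "drn" = 64 72 6e is exactly B = 3 bytes: K' = 64 72 6e.
K' ⊕ ipad = 52 44 58.
Inner input = 52 44 58 ∥ 35 76.
Inner hash: XOR 52⊕44⊕58⊕35⊕76 = 0d.

0d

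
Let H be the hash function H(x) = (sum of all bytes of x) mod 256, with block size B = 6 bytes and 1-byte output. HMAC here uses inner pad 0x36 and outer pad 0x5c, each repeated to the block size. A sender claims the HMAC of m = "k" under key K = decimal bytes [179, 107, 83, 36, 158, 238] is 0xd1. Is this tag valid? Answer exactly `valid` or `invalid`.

Key decimal bytes [179, 107, 83, 36, 158, 238] = b3 6b 53 24 9e ee is exactly B = 6 bytes: K' = b3 6b 53 24 9e ee.
K' ⊕ ipad = 85 5d 65 12 a8 d8; K' ⊕ opad = ef 37 0f 78 c2 b2.
Inner hash: sum = 133+93+101+18+168+216+107 = 836; mod 256 = 68 → 44.
Outer hash (recomputed tag): sum = 239+55+15+120+194+178+68 = 869; mod 256 = 101 → 65.
Recomputed tag = 65; claimed = d1 → mismatch.

invalid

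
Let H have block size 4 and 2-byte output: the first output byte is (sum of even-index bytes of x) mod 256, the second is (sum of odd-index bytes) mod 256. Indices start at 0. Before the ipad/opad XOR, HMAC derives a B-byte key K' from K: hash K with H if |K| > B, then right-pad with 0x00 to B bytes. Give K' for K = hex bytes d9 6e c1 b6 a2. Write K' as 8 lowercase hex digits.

3c240000

|K| = 5 > B = 4, so first hash the key.
H(K): even-index sum = 572 mod 256 = 60; odd-index sum = 292 mod 256 = 36 → 3c 24.
Zero-pad H(K) = 3c 24 to 4 bytes: K' = 3c 24 00 00.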